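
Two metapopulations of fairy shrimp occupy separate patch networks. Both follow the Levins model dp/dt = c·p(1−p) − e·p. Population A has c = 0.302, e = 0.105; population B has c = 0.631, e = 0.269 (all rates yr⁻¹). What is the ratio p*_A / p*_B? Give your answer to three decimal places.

A: p*_A = 1 − 0.105/0.302 = 0.6523.
B: p*_B = 1 − 0.269/0.631 = 0.5737.
p*_A / p*_B = 0.6523/0.5737 = 1.1371.

1.137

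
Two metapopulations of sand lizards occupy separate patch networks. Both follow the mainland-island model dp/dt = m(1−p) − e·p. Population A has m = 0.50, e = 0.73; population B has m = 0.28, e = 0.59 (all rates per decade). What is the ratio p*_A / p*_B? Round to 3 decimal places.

A: p*_A = m/(m+e) = 0.50/1.2300 = 0.4065.
B: p*_B = 0.28/0.8700 = 0.3218.
p*_A / p*_B = 0.4065/0.3218 = 1.2631.

1.263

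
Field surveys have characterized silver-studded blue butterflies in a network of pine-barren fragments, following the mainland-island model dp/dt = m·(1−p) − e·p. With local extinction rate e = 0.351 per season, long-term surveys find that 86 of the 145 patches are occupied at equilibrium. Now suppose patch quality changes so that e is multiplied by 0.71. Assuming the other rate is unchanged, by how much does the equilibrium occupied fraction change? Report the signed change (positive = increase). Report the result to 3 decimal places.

Observed p* = 86/145 = 0.59310.
Balance m(1−p*) = e·p* gives m = e·p*/(1−p*) = 0.351×0.59310/0.40690 = 0.51162.
New p* = m/(m+e) = 0.51162/(0.51162+0.24921) = 0.67245.
Δp* = 0.67245 − 0.59310 = +0.07935.

0.079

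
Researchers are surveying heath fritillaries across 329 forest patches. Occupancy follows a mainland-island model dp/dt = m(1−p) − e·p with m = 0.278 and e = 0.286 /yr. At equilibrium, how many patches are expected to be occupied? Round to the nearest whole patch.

162

p* = m/(m+e) = 0.278/0.5640 = 0.4929.
Expected occupied patches = N × p* = 329 × 0.4929 = 162.17 ≈ 162.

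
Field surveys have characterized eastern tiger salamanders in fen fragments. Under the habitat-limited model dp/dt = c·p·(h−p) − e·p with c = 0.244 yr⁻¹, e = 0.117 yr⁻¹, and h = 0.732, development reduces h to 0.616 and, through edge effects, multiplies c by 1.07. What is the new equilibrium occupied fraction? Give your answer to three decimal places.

Before: p* = h − e/c = 0.732 − 0.117/0.244 = 0.732 − 0.4795 = 0.2525.
After: c = 0.26108, e = 0.117, h = 0.616; p* = 0.616 − 0.117/0.26108 = 0.1679.

0.168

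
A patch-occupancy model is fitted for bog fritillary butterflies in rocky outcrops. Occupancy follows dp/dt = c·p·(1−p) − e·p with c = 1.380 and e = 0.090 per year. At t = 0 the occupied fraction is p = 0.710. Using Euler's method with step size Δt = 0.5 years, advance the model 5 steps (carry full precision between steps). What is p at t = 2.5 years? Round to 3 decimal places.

0.932

Update rule: p ← p + [c·p·(1−p) − e·p]·Δt with Δt = 0.5.
p: 0.71000 → 0.82012  (Δp = +0.11012)
p: 0.82012 → 0.88501  (Δp = +0.06489)
p: 0.88501 → 0.91540  (Δp = +0.03040)
p: 0.91540 → 0.92764  (Δp = +0.01224)
p: 0.92764 → 0.93221  (Δp = +0.00457)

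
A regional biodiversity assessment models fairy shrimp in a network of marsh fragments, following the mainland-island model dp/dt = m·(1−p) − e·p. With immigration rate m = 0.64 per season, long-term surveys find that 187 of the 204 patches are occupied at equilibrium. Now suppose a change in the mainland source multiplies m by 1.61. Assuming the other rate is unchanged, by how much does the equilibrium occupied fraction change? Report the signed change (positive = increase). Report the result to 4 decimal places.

Observed p* = 187/204 = 0.91667.
Balance m(1−p*) = e·p* gives e = m(1−p*)/p* = 0.64×0.08333/0.91667 = 0.05818.
New p* = m/(m+e) = 1.03040/(1.03040+0.05818) = 0.94655.
Δp* = 0.94655 − 0.91667 = +0.02988.

0.0299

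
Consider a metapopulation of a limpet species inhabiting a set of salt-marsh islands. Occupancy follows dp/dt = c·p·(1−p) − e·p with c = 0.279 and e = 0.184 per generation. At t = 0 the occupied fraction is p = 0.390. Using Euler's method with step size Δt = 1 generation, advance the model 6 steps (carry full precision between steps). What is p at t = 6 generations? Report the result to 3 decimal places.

Update rule: p ← p + [c·p·(1−p) − e·p]·Δt with Δt = 1.
step 1: Δp = -0.00539, p = 0.38461
step 2: Δp = -0.00473, p = 0.37988
step 3: Δp = -0.00417, p = 0.37571
step 4: Δp = -0.00369, p = 0.37202
step 5: Δp = -0.00327, p = 0.36875
step 6: Δp = -0.00291, p = 0.36584

0.366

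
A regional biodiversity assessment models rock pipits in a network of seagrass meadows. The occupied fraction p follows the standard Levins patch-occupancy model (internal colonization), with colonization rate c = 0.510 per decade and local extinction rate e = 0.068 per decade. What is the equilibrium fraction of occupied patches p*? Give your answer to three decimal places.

At equilibrium, colonization balances extinction: c·p*·(1−p*) = e·p*.
So p* = 1 − e/c = 1 − 0.068/0.510 = 1 − 0.1333 = 0.8667.

0.867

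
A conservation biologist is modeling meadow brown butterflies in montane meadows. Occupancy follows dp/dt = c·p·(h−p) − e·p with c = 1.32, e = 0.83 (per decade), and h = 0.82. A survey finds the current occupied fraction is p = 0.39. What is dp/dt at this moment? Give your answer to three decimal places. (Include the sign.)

-0.102

Colonization term: c·p·(h−p) = 1.32×0.39×0.4300 = 0.22136.
Extinction term: e·p = 0.32370.
dp/dt = 0.22136 − 0.32370 = -0.10234.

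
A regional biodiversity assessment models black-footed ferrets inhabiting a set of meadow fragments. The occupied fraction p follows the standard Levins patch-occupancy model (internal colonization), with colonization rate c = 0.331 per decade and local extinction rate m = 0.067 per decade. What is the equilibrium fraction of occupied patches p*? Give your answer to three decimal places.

At equilibrium, colonization balances extinction: c·p*·(1−p*) = m·p*.
So p* = 1 − m/c = 1 − 0.067/0.331 = 1 − 0.2024 = 0.7976.

0.798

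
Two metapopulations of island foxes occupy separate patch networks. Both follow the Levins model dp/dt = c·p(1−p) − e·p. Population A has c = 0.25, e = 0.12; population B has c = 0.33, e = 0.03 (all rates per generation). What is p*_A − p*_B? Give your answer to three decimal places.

A: p*_A = 1 − 0.12/0.25 = 0.5200.
B: p*_B = 1 − 0.03/0.33 = 0.9091.
p*_A − p*_B = 0.5200 − 0.9091 = -0.3891.

-0.389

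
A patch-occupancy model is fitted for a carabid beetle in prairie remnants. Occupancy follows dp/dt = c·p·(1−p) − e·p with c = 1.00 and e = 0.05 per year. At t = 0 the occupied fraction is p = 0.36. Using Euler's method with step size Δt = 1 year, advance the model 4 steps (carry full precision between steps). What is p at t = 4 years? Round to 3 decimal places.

0.947

Update rule: p ← p + [c·p·(1−p) − e·p]·Δt with Δt = 1.
p: 0.36000 → 0.57240  (Δp = +0.21240)
p: 0.57240 → 0.78854  (Δp = +0.21614)
p: 0.78854 → 0.91586  (Δp = +0.12732)
p: 0.91586 → 0.94713  (Δp = +0.03127)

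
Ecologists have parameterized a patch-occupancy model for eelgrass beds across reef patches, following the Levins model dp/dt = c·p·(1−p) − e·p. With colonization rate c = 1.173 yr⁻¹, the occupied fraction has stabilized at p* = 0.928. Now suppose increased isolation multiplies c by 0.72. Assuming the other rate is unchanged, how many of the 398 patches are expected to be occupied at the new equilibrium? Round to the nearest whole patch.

Balance c(1−p*) = e gives e = 1.173×(1 − 0.92800) = 0.08446.
New p* = 1 − e/c = 1 − 0.08446/0.84456 = 0.90000.
Expected occupied = 398 × 0.90000 = 358.20 ≈ 358.

358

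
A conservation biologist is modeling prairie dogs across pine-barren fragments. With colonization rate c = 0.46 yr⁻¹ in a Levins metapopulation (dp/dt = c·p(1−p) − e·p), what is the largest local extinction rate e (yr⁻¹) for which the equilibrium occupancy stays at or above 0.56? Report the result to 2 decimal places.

0.20

1 − e/c ≥ 0.56 ⇒ e ≤ c(1 − 0.56) = 0.46 × 0.4400.
e_max = 0.2024.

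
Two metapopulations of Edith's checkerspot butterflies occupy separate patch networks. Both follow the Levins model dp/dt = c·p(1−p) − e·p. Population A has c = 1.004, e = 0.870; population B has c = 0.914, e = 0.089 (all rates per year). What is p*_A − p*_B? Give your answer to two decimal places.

A: p*_A = 1 − 0.870/1.004 = 0.1335.
B: p*_B = 1 − 0.089/0.914 = 0.9026.
p*_A − p*_B = 0.1335 − 0.9026 = -0.7692.

-0.77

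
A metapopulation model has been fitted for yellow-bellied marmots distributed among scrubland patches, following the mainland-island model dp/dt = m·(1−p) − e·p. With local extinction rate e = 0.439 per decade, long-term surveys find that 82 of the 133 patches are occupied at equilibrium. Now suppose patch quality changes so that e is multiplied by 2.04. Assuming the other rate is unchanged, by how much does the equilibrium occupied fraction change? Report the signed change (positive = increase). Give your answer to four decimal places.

-0.1758

Observed p* = 82/133 = 0.61654.
Balance m(1−p*) = e·p* gives m = e·p*/(1−p*) = 0.439×0.61654/0.38346 = 0.70584.
New p* = m/(m+e) = 0.70584/(0.70584+0.89556) = 0.44076.
Δp* = 0.44076 − 0.61654 = -0.17578.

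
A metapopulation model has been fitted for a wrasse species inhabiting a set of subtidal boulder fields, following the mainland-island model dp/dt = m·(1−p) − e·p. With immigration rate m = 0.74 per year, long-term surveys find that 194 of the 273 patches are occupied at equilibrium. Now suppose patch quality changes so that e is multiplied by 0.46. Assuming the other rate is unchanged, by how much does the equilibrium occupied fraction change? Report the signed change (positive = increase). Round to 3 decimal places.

0.132

Observed p* = 194/273 = 0.71062.
Balance m(1−p*) = e·p* gives e = m(1−p*)/p* = 0.74×0.28938/0.71062 = 0.30134.
New p* = m/(m+e) = 0.74000/(0.74000+0.13862) = 0.84223.
Δp* = 0.84223 − 0.71062 = +0.13161.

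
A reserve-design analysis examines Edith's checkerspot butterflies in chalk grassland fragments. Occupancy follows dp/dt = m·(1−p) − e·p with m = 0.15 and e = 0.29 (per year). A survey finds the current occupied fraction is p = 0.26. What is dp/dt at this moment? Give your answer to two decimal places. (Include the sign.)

Colonization term: m·(1−p) = 0.15×0.7400 = 0.11100.
Extinction term: e·p = 0.07540.
dp/dt = 0.11100 − 0.07540 = 0.03560.

0.04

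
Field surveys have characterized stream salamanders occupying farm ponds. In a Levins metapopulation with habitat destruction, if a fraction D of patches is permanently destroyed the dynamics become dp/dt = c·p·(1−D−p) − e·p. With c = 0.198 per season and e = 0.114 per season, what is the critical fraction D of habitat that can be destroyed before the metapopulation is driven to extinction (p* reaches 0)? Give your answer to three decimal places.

0.424

The nontrivial equilibrium is p* = (1−D) − e/c; extinction occurs when this hits zero.
So D_crit = 1 − e/c = 1 − 0.114/0.198 = 1 − 0.5758 = 0.4242.
Note this equals the original equilibrium occupancy — the Levins extinction-debt result.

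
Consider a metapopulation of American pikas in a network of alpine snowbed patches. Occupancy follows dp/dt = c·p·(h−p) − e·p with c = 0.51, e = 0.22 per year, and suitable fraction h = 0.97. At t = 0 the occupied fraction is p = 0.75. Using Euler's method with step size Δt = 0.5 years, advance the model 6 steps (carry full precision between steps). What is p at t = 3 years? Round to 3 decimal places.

0.607

Update rule: p ← p + [c·p·(h−p) − e·p]·Δt with Δt = 0.5.
  1  |  dp/dt·Δt = -0.040425  |  p_1 = 0.709575
  2  |  dp/dt·Δt = -0.030932  |  p_2 = 0.678643
  3  |  dp/dt·Δt = -0.024230  |  p_3 = 0.654413
  4  |  dp/dt·Δt = -0.019322  |  p_4 = 0.635091
  5  |  dp/dt·Δt = -0.015622  |  p_5 = 0.619469
  6  |  dp/dt·Δt = -0.012770  |  p_6 = 0.606699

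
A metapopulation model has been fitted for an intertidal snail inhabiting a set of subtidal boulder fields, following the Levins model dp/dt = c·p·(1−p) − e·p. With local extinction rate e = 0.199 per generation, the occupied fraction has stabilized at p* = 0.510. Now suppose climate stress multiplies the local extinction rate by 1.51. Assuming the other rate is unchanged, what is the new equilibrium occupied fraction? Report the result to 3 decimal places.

Balance c(1−p*) = e gives c = e/(1 − 0.51000) = 0.199/0.49000 = 0.40612.
New p* = 1 − e/c = 1 − 0.30049/0.40612 = 0.26010.

0.260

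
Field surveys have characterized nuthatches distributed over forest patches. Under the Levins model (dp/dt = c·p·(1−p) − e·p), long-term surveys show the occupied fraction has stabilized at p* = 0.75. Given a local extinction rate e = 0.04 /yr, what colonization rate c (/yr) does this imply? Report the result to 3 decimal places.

At equilibrium c(1−p*) = e, so c = e/(1−p*).
c = 0.04/(1 − 0.75) = 0.04/0.2500 = 0.1600.

0.160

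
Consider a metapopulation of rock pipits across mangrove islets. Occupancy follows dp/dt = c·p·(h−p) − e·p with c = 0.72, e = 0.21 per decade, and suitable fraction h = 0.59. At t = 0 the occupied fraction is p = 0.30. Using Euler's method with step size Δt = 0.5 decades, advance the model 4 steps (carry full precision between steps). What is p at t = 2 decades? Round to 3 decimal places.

0.299

Update rule: p ← p + [c·p·(h−p) − e·p]·Δt with Δt = 0.5.
p: 0.30000 → 0.29982  (Δp = -0.00018)
p: 0.29982 → 0.29966  (Δp = -0.00016)
p: 0.29966 → 0.29952  (Δp = -0.00014)
p: 0.29952 → 0.29939  (Δp = -0.00013)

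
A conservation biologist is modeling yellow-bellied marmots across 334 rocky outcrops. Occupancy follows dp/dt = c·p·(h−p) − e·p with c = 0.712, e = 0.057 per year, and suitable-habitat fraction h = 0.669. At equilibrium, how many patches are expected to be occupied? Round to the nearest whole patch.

p* = h − e/c = 0.669 − 0.0801 = 0.5889.
Expected occupied patches = N × p* = 334 × 0.5889 = 196.71 ≈ 197.

197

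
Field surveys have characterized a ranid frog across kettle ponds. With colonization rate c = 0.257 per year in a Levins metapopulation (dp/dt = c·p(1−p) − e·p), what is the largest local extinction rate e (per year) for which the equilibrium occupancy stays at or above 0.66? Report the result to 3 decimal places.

1 − e/c ≥ 0.66 ⇒ e ≤ c(1 − 0.66) = 0.257 × 0.3400.
e_max = 0.0874.

0.087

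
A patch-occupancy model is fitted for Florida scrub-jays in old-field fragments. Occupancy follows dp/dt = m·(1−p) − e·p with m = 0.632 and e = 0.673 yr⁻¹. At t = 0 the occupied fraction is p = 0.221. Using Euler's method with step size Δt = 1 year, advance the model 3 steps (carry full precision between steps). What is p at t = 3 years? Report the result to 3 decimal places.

Update rule: p ← p + [m·(1−p) − e·p]·Δt with Δt = 1.
t = 1: p = 0.22100 + (+0.34360) = 0.56460
t = 2: p = 0.56460 + (-0.10480) = 0.45980
t = 3: p = 0.45980 + (+0.03196) = 0.49176

0.492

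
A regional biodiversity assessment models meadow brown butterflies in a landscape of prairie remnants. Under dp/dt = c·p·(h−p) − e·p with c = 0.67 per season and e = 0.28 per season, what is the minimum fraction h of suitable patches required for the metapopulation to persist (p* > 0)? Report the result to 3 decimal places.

0.418

p* = h − e/c is positive only when h > e/c.
h_min = e/c = 0.28/0.67 = 0.4179.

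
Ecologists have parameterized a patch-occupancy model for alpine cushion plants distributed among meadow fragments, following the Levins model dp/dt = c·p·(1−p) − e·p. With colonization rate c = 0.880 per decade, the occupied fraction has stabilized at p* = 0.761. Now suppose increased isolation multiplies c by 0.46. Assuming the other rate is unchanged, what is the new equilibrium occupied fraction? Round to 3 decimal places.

0.480

Balance c(1−p*) = e gives e = 0.880×(1 − 0.76100) = 0.21032.
New p* = 1 − e/c = 1 − 0.21032/0.40480 = 0.48043.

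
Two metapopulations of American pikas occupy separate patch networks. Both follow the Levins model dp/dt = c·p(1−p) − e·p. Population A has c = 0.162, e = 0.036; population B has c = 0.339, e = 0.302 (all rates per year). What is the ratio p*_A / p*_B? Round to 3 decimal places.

7.126

A: p*_A = 1 − 0.036/0.162 = 0.7778.
B: p*_B = 1 − 0.302/0.339 = 0.1091.
p*_A / p*_B = 0.7778/0.1091 = 7.1261.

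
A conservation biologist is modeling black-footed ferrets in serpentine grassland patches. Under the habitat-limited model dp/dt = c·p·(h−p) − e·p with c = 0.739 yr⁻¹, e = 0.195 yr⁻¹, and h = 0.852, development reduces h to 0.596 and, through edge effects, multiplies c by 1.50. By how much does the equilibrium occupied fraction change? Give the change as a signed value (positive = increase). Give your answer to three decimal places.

-0.168

Before: p* = h − e/c = 0.852 − 0.195/0.739 = 0.852 − 0.2639 = 0.5881.
After: c = 1.1085, e = 0.195, h = 0.596; p* = 0.596 − 0.195/1.1085 = 0.4201.
Δp* = 0.4201 − 0.5881 = -0.1680.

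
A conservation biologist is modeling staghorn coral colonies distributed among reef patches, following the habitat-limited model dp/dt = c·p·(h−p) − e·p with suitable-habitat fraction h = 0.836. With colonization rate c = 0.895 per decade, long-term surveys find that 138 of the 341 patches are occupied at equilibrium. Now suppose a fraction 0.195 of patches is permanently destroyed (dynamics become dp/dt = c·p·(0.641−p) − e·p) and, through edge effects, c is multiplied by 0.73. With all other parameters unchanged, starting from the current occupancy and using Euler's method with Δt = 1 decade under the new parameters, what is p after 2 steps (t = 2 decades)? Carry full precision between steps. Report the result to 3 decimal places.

0.258

Observed p* = 138/341 = 0.40469.
Balance c(h−p*) = e gives e = 0.895×(0.836 − 0.40469) = 0.38602.
Starting from p₀ = 0.40469; update p ← p + (dp/dt)·Δt with the new parameters.
p: 0.40469 → 0.31095  (Δp = -0.09374)
p: 0.31095 → 0.25797  (Δp = -0.05298)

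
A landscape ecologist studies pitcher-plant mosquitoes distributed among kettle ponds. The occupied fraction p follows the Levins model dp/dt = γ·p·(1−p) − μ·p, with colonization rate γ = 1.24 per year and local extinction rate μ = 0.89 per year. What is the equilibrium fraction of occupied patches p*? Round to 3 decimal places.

0.282

Setting dp/dt = 0 and dividing through by p* gives γ·(1−p*) = μ.
So p* = 1 − μ/γ = 1 − 0.89/1.24 = 1 − 0.7177 = 0.2823.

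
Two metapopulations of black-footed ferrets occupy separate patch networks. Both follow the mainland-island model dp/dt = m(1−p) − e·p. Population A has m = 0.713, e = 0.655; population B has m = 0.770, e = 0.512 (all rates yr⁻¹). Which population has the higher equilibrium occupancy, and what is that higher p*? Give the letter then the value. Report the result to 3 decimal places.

A: p*_A = m/(m+e) = 0.713/1.3680 = 0.5212.
B: p*_B = 0.770/1.2820 = 0.6006.
B is higher at 0.6006.

B, 0.601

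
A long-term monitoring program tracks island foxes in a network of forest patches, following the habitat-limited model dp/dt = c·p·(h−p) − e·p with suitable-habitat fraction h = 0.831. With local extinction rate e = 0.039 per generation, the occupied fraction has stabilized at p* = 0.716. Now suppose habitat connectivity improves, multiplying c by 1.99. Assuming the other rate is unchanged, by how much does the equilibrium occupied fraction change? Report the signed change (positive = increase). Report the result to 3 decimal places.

Balance c(h−p*) = e gives c = e/(0.831 − 0.71600) = 0.039/0.11500 = 0.33913.
New p* = 0.831 − e/c = 0.831 − 0.03900/0.67487 = 0.77321.
Δp* = 0.77321 − 0.71600 = +0.05721.

0.057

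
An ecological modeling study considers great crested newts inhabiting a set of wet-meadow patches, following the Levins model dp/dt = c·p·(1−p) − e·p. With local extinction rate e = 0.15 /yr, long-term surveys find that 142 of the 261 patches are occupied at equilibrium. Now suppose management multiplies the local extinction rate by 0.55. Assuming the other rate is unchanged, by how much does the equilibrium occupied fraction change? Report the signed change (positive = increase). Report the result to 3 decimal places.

0.205

Observed p* = 142/261 = 0.54406.
Balance c(1−p*) = e gives c = e/(1 − 0.54406) = 0.15/0.45594 = 0.32899.
New p* = 1 − e/c = 1 − 0.08250/0.32899 = 0.74923.
Δp* = 0.74923 − 0.54406 = +0.20517.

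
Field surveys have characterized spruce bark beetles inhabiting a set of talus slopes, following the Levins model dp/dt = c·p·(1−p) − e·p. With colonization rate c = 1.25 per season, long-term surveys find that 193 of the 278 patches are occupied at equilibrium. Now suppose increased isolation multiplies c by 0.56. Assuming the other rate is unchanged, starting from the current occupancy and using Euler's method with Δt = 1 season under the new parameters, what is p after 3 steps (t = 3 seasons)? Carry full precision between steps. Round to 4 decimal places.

Observed p* = 193/278 = 0.69424.
Balance c(1−p*) = e gives e = 1.25×(1 − 0.69424) = 0.38219.
Starting from p₀ = 0.69424; update p ← p + (dp/dt)·Δt with the new parameters.
t = 1: p = 0.69424 + (-0.11675) = 0.57750
t = 2: p = 0.57750 + (-0.04992) = 0.52758
t = 3: p = 0.52758 + (-0.02717) = 0.50041

0.5004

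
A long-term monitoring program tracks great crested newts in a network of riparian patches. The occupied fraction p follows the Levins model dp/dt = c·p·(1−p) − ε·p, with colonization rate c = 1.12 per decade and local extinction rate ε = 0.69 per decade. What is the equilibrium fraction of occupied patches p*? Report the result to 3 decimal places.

0.384

Setting dp/dt = 0 and dividing through by p* gives c·(1−p*) = ε.
So p* = 1 − ε/c = 1 − 0.69/1.12 = 1 − 0.6161 = 0.3839.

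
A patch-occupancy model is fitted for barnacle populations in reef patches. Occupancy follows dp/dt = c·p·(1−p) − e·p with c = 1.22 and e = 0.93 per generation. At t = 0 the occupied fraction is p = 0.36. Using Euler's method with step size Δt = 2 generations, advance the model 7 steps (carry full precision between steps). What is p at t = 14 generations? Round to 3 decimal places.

0.238

Update rule: p ← p + [c·p·(1−p) − e·p]·Δt with Δt = 2.
  1  |  dp/dt·Δt = -0.107424  |  p_1 = 0.252576
  2  |  dp/dt·Δt = -0.009165  |  p_2 = 0.243411
  3  |  dp/dt·Δt = -0.003389  |  p_3 = 0.240022
  4  |  dp/dt·Δt = -0.001357  |  p_4 = 0.238665
  5  |  dp/dt·Δt = -0.000559  |  p_5 = 0.238106
  6  |  dp/dt·Δt = -0.000233  |  p_6 = 0.237873
  7  |  dp/dt·Δt = -0.000098  |  p_7 = 0.237775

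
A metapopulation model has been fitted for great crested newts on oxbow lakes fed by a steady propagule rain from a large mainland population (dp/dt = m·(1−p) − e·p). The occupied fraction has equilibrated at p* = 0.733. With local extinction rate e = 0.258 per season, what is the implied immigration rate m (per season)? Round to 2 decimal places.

At equilibrium m(1−p*) = e·p*, so m = e·p*/(1−p*).
m = 0.258 × 0.733 / 0.2670 = 0.1891/0.2670 = 0.7083.

0.71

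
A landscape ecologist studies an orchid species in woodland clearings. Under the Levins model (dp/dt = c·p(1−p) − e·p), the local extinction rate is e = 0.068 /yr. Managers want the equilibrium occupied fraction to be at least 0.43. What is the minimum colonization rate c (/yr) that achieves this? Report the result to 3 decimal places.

0.119

p* = 1 − e/c ≥ 0.43 requires e/c ≤ 0.5700, i.e. c ≥ e/0.5700.
c_min = 0.068/0.5700 = 0.1193.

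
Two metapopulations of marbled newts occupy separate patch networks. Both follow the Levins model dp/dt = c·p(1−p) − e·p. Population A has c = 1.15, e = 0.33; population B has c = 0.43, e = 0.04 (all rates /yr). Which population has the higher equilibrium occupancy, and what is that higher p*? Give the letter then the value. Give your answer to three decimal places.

B, 0.907

A: p*_A = 1 − 0.33/1.15 = 0.7130.
B: p*_B = 1 − 0.04/0.43 = 0.9070.
B is higher at 0.9070.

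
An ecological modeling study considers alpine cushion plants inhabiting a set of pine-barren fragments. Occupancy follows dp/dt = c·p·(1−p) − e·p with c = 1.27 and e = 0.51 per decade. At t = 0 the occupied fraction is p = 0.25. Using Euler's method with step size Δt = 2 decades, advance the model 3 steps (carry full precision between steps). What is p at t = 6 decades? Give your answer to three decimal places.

0.584

Update rule: p ← p + [c·p·(1−p) − e·p]·Δt with Δt = 2.
t = 2: p = 0.25000 + (+0.22125) = 0.47125
t = 4: p = 0.47125 + (+0.15223) = 0.62348
t = 6: p = 0.62348 + (-0.03967) = 0.58381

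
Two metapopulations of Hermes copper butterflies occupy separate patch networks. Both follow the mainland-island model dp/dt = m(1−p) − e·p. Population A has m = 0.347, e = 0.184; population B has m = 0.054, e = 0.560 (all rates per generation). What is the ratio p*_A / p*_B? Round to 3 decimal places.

A: p*_A = m/(m+e) = 0.347/0.5310 = 0.6535.
B: p*_B = 0.054/0.6140 = 0.0879.
p*_A / p*_B = 0.6535/0.0879 = 7.4304.

7.430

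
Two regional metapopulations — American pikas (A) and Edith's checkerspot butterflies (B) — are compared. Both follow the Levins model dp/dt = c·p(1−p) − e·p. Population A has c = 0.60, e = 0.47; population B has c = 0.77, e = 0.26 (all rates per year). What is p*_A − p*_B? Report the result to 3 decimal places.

A: p*_A = 1 − 0.47/0.60 = 0.2167.
B: p*_B = 1 − 0.26/0.77 = 0.6623.
p*_A − p*_B = 0.2167 − 0.6623 = -0.4457.

-0.446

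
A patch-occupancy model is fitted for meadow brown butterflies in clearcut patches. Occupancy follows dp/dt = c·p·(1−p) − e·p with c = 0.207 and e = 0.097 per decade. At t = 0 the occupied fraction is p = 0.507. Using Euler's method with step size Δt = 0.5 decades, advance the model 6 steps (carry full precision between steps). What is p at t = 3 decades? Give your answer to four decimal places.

0.5138

Update rule: p ← p + [c·p·(1−p) − e·p]·Δt with Δt = 0.5.
step 1: Δp = +0.00128, p = 0.50828
step 2: Δp = +0.00122, p = 0.50950
step 3: Δp = +0.00116, p = 0.51065
step 4: Δp = +0.00110, p = 0.51175
step 5: Δp = +0.00104, p = 0.51279
step 6: Δp = +0.00099, p = 0.51378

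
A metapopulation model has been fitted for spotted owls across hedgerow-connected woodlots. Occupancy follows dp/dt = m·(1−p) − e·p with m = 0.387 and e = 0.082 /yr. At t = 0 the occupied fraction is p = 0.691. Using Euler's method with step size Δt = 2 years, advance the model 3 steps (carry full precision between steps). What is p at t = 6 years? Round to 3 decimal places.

0.825

Update rule: p ← p + [m·(1−p) − e·p]·Δt with Δt = 2.
  1  |  dp/dt·Δt = +0.125842  |  p_1 = 0.816842
  2  |  dp/dt·Δt = +0.007802  |  p_2 = 0.824644
  3  |  dp/dt·Δt = +0.000484  |  p_3 = 0.825128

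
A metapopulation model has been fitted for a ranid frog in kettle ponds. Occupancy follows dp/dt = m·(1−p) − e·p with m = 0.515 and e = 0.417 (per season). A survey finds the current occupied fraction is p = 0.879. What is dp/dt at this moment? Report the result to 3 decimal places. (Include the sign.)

-0.304

Colonization term: m·(1−p) = 0.515×0.1210 = 0.06232.
Extinction term: e·p = 0.36654.
dp/dt = 0.06232 − 0.36654 = -0.30423.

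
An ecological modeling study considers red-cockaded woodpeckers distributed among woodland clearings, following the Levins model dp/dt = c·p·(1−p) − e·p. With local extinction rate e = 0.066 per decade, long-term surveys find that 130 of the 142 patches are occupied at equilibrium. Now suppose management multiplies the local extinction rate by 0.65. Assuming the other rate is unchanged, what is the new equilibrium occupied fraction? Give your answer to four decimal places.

Observed p* = 130/142 = 0.91549.
Balance c(1−p*) = e gives c = e/(1 − 0.91549) = 0.066/0.08451 = 0.78097.
New p* = 1 − e/c = 1 − 0.04290/0.78097 = 0.94507.

0.9451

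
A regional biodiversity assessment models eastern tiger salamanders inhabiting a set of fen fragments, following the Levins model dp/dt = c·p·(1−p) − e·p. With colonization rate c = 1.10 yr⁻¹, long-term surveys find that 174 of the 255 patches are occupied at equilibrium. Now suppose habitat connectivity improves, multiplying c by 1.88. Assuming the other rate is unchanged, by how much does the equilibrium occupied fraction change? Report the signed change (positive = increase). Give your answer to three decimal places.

Observed p* = 174/255 = 0.68235.
Balance c(1−p*) = e gives e = 1.10×(1 − 0.68235) = 0.34942.
New p* = 1 − e/c = 1 − 0.34942/2.06800 = 0.83103.
Δp* = 0.83103 − 0.68235 = +0.14868.

0.149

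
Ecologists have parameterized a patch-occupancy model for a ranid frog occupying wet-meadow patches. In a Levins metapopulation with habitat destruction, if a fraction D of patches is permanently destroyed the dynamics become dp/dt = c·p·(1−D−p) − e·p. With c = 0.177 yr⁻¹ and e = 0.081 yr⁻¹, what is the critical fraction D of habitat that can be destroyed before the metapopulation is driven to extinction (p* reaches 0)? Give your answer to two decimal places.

0.54

The nontrivial equilibrium is p* = (1−D) − e/c; extinction occurs when this hits zero.
So D_crit = 1 − e/c = 1 − 0.081/0.177 = 1 − 0.4576 = 0.5424.
This equals the undisturbed p*, a classic result of Lande's extension.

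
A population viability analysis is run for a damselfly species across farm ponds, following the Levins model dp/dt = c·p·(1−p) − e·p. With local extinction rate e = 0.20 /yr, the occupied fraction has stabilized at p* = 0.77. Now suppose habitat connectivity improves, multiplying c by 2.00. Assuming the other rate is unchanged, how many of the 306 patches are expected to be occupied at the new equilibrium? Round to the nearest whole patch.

271

Balance c(1−p*) = e gives c = e/(1 − 0.77000) = 0.20/0.23000 = 0.86957.
New p* = 1 − e/c = 1 − 0.20000/1.73914 = 0.88500.
Expected occupied = 306 × 0.88500 = 270.81 ≈ 271.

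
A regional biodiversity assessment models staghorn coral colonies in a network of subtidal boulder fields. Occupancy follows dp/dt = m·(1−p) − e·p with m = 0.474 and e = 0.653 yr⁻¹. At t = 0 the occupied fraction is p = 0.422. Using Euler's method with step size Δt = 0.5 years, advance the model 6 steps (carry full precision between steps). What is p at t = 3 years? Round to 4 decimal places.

0.4206

Update rule: p ← p + [m·(1−p) − e·p]·Δt with Δt = 0.5.
step 1: Δp = -0.00080, p = 0.42120
step 2: Δp = -0.00035, p = 0.42086
step 3: Δp = -0.00015, p = 0.42070
step 4: Δp = -0.00007, p = 0.42064
step 5: Δp = -0.00003, p = 0.42061
step 6: Δp = -0.00001, p = 0.42060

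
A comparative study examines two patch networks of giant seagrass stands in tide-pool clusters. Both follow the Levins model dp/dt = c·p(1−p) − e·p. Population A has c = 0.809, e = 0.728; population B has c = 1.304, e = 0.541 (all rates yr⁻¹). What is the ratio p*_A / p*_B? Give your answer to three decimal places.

0.171

A: p*_A = 1 − 0.728/0.809 = 0.1001.
B: p*_B = 1 − 0.541/1.304 = 0.5851.
p*_A / p*_B = 0.1001/0.5851 = 0.1711.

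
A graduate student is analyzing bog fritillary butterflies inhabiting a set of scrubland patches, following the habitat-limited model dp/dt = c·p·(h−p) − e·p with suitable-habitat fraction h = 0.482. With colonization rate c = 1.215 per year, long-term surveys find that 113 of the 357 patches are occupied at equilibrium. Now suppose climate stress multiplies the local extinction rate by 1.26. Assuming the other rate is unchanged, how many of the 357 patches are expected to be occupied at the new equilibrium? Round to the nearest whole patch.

Observed p* = 113/357 = 0.31653.
Balance c(h−p*) = e gives e = 1.215×(0.482 − 0.31653) = 0.20105.
New p* = 0.482 − e/c = 0.482 − 0.25332/1.21500 = 0.27351.
Expected occupied = 357 × 0.27351 = 97.64 ≈ 98.

98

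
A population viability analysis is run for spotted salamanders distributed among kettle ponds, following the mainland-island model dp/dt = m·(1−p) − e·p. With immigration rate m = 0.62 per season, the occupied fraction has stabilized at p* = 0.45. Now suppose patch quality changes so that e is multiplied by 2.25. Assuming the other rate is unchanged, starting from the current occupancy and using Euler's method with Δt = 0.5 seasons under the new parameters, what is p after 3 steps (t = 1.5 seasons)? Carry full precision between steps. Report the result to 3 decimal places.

0.266

Balance m(1−p*) = e·p* gives e = m(1−p*)/p* = 0.62×0.55000/0.45000 = 0.75778.
Starting from p₀ = 0.45000; update p ← p + (dp/dt)·Δt with the new parameters.
step 1: Δp = -0.21313, p = 0.23687
step 2: Δp = +0.03463, p = 0.27151
step 3: Δp = -0.00563, p = 0.26588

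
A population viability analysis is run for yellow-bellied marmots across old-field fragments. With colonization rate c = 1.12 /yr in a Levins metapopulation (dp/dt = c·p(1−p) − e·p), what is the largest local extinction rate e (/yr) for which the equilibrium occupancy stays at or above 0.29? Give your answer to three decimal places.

1 − e/c ≥ 0.29 ⇒ e ≤ c(1 − 0.29) = 1.12 × 0.7100.
e_max = 0.7952.

0.795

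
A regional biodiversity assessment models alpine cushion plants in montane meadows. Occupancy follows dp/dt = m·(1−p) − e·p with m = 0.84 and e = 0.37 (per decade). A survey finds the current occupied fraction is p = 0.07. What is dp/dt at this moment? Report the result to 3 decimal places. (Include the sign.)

0.755

Colonization term: m·(1−p) = 0.84×0.9300 = 0.78120.
Extinction term: e·p = 0.02590.
dp/dt = 0.78120 − 0.02590 = 0.75530.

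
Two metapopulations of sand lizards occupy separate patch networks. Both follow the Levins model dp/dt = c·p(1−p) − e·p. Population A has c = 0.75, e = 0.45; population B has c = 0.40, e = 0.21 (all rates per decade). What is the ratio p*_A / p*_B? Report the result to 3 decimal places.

A: p*_A = 1 − 0.45/0.75 = 0.4000.
B: p*_B = 1 − 0.21/0.40 = 0.4750.
p*_A / p*_B = 0.4000/0.4750 = 0.8421.

0.842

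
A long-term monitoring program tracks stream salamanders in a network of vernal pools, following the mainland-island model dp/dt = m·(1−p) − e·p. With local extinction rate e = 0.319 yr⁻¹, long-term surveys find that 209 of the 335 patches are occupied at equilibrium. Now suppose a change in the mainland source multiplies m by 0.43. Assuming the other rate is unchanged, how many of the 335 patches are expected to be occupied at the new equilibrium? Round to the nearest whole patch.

139

Observed p* = 209/335 = 0.62388.
Balance m(1−p*) = e·p* gives m = e·p*/(1−p*) = 0.319×0.62388/0.37612 = 0.52913.
New p* = m/(m+e) = 0.22753/(0.22753+0.31900) = 0.41632.
Expected occupied = 335 × 0.41632 = 139.47 ≈ 139.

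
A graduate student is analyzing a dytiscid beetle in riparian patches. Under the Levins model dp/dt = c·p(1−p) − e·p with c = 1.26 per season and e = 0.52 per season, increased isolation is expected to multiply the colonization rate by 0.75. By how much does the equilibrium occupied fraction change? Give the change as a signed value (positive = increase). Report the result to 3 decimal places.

-0.138

Before: p* = 1 − 0.52/1.26 = 0.5873.
After the change, c = 0.945, e = 0.52, so p* = 1 − 0.52/0.945 = 0.4497.
Δp* = 0.4497 − 0.5873 = -0.1376.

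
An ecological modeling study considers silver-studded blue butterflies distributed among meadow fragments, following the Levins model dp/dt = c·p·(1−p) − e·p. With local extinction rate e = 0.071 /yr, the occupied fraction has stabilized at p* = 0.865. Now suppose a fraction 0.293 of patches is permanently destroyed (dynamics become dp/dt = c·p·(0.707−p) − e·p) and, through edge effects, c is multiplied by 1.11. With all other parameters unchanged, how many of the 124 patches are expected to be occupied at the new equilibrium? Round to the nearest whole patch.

73

Balance c(1−p*) = e gives c = e/(1 − 0.86500) = 0.071/0.13500 = 0.52593.
New p* = 0.707 − e/c = 0.707 − 0.07100/0.58378 = 0.58538.
Expected occupied = 124 × 0.58538 = 72.59 ≈ 73.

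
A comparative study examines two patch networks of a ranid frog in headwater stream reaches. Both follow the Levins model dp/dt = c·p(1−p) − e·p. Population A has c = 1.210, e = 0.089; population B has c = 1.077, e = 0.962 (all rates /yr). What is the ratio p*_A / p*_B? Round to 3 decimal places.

8.676

A: p*_A = 1 − 0.089/1.210 = 0.9264.
B: p*_B = 1 − 0.962/1.077 = 0.1068.
p*_A / p*_B = 0.9264/0.1068 = 8.6764.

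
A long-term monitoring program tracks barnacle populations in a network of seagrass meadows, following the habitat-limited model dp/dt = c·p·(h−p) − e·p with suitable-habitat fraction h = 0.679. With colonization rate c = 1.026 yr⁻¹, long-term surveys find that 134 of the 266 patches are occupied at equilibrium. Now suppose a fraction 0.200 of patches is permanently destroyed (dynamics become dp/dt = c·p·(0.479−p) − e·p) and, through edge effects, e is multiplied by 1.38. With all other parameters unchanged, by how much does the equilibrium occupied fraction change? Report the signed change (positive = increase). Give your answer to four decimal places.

-0.2666

Observed p* = 134/266 = 0.50376.
Balance c(h−p*) = e gives e = 1.026×(0.679 − 0.50376) = 0.17980.
New p* = 0.479 − e/c = 0.479 − 0.24812/1.02600 = 0.23717.
Δp* = 0.23717 − 0.50376 = -0.26659.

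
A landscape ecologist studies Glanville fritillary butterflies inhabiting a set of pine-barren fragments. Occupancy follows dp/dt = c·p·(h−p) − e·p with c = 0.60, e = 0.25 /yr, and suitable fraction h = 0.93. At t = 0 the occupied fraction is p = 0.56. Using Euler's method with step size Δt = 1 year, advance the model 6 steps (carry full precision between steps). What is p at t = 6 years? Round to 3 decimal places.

0.518

Update rule: p ← p + [c·p·(h−p) − e·p]·Δt with Δt = 1.
p: 0.56000 → 0.54432  (Δp = -0.01568)
p: 0.54432 → 0.53420  (Δp = -0.01012)
p: 0.53420 → 0.52751  (Δp = -0.00669)
p: 0.52751 → 0.52302  (Δp = -0.00449)
p: 0.52302 → 0.51998  (Δp = -0.00304)
p: 0.51998 → 0.51791  (Δp = -0.00207)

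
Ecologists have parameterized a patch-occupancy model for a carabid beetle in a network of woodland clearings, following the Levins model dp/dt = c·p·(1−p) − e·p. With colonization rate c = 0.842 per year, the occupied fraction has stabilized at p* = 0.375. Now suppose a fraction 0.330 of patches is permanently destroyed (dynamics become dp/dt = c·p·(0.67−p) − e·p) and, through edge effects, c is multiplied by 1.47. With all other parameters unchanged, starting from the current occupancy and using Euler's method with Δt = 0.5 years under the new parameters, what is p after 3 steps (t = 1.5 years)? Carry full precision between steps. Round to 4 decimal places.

Balance c(1−p*) = e gives e = 0.842×(1 − 0.37500) = 0.52625.
Starting from p₀ = 0.37500; update p ← p + (dp/dt)·Δt with the new parameters.
t = 0.5: p = 0.37500 + (-0.03021) = 0.34479
t = 1: p = 0.34479 + (-0.02133) = 0.32346
t = 1.5: p = 0.32346 + (-0.01574) = 0.30772

0.3077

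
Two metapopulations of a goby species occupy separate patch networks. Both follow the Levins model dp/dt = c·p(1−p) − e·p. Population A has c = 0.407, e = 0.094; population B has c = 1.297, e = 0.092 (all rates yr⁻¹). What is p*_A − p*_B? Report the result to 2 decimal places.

-0.16

A: p*_A = 1 − 0.094/0.407 = 0.7690.
B: p*_B = 1 − 0.092/1.297 = 0.9291.
p*_A − p*_B = 0.7690 − 0.9291 = -0.1600.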